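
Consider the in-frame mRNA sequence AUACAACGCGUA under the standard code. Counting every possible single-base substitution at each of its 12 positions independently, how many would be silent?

9

Codon 1 (AUA, Ile): 2 synonymous substitutions.
Codon 2 (CAA, Gln): 1 synonymous substitution.
Codon 3 (CGC, Arg): 3 synonymous substitutions.
Codon 4 (GUA, Val): 3 synonymous substitutions.
Total: 2 + 1 + 3 + 3 = 9.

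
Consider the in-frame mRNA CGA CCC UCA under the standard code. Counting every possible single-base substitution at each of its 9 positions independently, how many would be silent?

10

Codon 1 (CGA, Arg): 4 synonymous substitutions.
Codon 2 (CCC, Pro): 3 synonymous substitutions.
Codon 3 (UCA, Ser): 3 synonymous substitutions.
Total: 4 + 3 + 3 = 10.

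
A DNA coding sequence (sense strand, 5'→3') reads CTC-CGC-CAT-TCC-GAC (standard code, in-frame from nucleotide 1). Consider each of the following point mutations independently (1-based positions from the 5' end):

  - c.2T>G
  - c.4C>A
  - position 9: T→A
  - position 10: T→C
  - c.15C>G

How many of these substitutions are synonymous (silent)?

0

Codon 1: CTC (Leu) → CGC (Arg) — missense.
Codon 2: CGC (Arg) → AGC (Ser) — missense.
Codon 3: CAT (His) → CAA (Gln) — missense.
Codon 4: TCC (Ser) → CCC (Pro) — missense.
Codon 5: GAC (Asp) → GAG (Glu) — missense.
Synonymous: 0 of 5.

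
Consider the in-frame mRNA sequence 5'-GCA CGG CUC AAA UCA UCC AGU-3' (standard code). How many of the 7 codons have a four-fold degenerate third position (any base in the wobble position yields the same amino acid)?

5

Codon 1 GCA (Ala): third position 4-fold.
Codon 2 CGG (Arg): third position 4-fold.
Codon 3 CUC (Leu): third position 4-fold.
Codon 4 AAA (Lys): third position 2-fold.
Codon 5 UCA (Ser): third position 4-fold.
Codon 6 UCC (Ser): third position 4-fold.
Codon 7 AGU (Ser): third position 2-fold.
Four-fold degenerate third positions: 5.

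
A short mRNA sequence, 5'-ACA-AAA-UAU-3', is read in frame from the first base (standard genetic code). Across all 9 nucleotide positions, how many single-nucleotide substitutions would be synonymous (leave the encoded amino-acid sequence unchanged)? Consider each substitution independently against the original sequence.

5

Codon 1 (ACA, Thr): 3 synonymous substitutions.
Codon 2 (AAA, Lys): 1 synonymous substitution.
Codon 3 (UAU, Tyr): 1 synonymous substitution.
Total: 3 + 1 + 1 = 5.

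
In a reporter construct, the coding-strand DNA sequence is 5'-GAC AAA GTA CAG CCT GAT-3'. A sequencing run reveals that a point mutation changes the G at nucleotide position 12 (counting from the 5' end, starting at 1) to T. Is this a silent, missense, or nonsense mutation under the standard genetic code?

Position 12 falls in codon 4: CAG → Gln.
After the substitution the codon is CAT → His.
Gln ≠ His, so this is a missense mutation.

missense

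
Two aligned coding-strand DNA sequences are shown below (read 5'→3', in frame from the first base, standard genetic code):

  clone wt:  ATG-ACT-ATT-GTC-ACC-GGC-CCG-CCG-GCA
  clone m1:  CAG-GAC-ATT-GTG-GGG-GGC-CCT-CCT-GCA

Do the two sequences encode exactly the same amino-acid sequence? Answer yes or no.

no

Codon 1: ATG Met / CAG Gln — nonsynonymous.
Codon 2: ACT Thr / GAC Asp — nonsynonymous.
Codon 3: ATT Ile / ATT Ile — identical.
Codon 4: GTC Val / GTG Val — synonymous.
Codon 5: ACC Thr / GGG Gly — nonsynonymous.
Codon 6: GGC Gly / GGC Gly — identical.
Codon 7: CCG Pro / CCT Pro — synonymous.
Codon 8: CCG Pro / CCT Pro — synonymous.
Codon 9: GCA Ala / GCA Ala — identical.
Nonsynonymous differences: 3 → different protein.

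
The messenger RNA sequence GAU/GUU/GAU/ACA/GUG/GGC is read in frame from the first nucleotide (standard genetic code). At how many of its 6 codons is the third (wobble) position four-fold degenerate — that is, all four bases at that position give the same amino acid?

Codon 1 GAU (Asp): third position 2-fold.
Codon 2 GUU (Val): third position 4-fold.
Codon 3 GAU (Asp): third position 2-fold.
Codon 4 ACA (Thr): third position 4-fold.
Codon 5 GUG (Val): third position 4-fold.
Codon 6 GGC (Gly): third position 4-fold.
Four-fold degenerate third positions: 4.

4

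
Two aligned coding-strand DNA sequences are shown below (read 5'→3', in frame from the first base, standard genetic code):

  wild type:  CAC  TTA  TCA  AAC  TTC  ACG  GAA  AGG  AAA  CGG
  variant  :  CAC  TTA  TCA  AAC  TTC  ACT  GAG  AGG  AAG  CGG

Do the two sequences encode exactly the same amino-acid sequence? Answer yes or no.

Codon 1: CAC His / CAC His — identical.
Codon 2: TTA Leu / TTA Leu — identical.
Codon 3: TCA Ser / TCA Ser — identical.
Codon 4: AAC Asn / AAC Asn — identical.
Codon 5: TTC Phe / TTC Phe — identical.
Codon 6: ACG Thr / ACT Thr — synonymous.
Codon 7: GAA Glu / GAG Glu — synonymous.
Codon 8: AGG Arg / AGG Arg — identical.
Codon 9: AAA Lys / AAG Lys — synonymous.
Codon 10: CGG Arg / CGG Arg — identical.
Nonsynonymous differences: 0 → same protein.

yes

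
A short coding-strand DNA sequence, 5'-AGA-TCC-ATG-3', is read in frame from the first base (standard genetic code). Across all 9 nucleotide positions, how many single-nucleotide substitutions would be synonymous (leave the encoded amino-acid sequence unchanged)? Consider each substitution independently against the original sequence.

5

Codon 1 (AGA, Arg): 2 synonymous substitutions.
Codon 2 (TCC, Ser): 3 synonymous substitutions.
Codon 3 (ATG, Met): 0 synonymous substitutions.
Total: 2 + 3 + 0 = 5.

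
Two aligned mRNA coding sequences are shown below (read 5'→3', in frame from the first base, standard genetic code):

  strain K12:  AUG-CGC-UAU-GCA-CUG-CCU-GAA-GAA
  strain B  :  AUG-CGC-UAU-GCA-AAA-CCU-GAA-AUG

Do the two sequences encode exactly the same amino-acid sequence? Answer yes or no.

Codon 1: AUG Met / AUG Met — identical.
Codon 2: CGC Arg / CGC Arg — identical.
Codon 3: UAU Tyr / UAU Tyr — identical.
Codon 4: GCA Ala / GCA Ala — identical.
Codon 5: CUG Leu / AAA Lys — nonsynonymous.
Codon 6: CCU Pro / CCU Pro — identical.
Codon 7: GAA Glu / GAA Glu — identical.
Codon 8: GAA Glu / AUG Met — nonsynonymous.
Nonsynonymous differences: 2 → different protein.

no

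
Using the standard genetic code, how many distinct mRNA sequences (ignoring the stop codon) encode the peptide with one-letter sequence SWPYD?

96

Ser: 6 codons.
Trp: 1 codon.
Pro: 4 codons.
Tyr: 2 codons.
Asp: 2 codons.
6 × 1 × 4 × 2 × 2 = 96.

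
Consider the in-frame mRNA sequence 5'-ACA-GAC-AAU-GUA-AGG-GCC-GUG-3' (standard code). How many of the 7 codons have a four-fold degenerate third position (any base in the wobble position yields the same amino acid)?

Codon 1 ACA (Thr): third position 4-fold.
Codon 2 GAC (Asp): third position 2-fold.
Codon 3 AAU (Asn): third position 2-fold.
Codon 4 GUA (Val): third position 4-fold.
Codon 5 AGG (Arg): third position 2-fold.
Codon 6 GCC (Ala): third position 4-fold.
Codon 7 GUG (Val): third position 4-fold.
Four-fold degenerate third positions: 4.

4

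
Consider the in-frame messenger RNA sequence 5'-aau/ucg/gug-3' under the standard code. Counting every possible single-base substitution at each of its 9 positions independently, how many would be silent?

Codon 1 (AAU, Asn): 1 synonymous substitution.
Codon 2 (UCG, Ser): 3 synonymous substitutions.
Codon 3 (GUG, Val): 3 synonymous substitutions.
Total: 1 + 3 + 3 = 7.

7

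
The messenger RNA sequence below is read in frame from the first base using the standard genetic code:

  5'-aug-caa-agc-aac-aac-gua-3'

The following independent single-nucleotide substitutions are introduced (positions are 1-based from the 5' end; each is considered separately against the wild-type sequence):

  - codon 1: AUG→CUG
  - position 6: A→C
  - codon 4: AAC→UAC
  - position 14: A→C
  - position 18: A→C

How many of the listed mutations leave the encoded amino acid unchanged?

Codon 1: AUG (Met) → CUG (Leu) — missense.
Codon 2: CAA (Gln) → CAC (His) — missense.
Codon 4: AAC (Asn) → UAC (Tyr) — missense.
Codon 5: AAC (Asn) → ACC (Thr) — missense.
Codon 6: GUA (Val) → GUC (Val) — synonymous.
Synonymous: 1 of 5.

1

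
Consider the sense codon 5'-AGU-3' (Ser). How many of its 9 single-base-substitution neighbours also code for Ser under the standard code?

1

Position 1: none → 0 synonymous.
Position 2: none → 0 synonymous.
Position 3: AGC → 1 synonymous.
Total: 0 + 0 + 1 = 1.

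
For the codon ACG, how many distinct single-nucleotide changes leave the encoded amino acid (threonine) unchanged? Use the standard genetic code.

3

Position 1: none → 0 synonymous.
Position 2: none → 0 synonymous.
Position 3: ACU, ACC, ACA → 3 synonymous.
Total: 0 + 0 + 3 = 3.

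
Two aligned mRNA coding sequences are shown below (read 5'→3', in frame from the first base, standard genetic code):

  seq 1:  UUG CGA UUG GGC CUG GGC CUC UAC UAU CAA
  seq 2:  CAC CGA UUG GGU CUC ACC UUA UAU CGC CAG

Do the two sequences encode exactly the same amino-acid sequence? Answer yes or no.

no

Codon 1: UUG Leu / CAC His — nonsynonymous.
Codon 2: CGA Arg / CGA Arg — identical.
Codon 3: UUG Leu / UUG Leu — identical.
Codon 4: GGC Gly / GGU Gly — synonymous.
Codon 5: CUG Leu / CUC Leu — synonymous.
Codon 6: GGC Gly / ACC Thr — nonsynonymous.
Codon 7: CUC Leu / UUA Leu — synonymous.
Codon 8: UAC Tyr / UAU Tyr — synonymous.
Codon 9: UAU Tyr / CGC Arg — nonsynonymous.
Codon 10: CAA Gln / CAG Gln — synonymous.
Nonsynonymous differences: 3 → different protein.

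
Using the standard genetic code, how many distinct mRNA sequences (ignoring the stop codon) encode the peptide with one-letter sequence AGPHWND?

Ala: 4 codons.
Gly: 4 codons.
Pro: 4 codons.
His: 2 codons.
Trp: 1 codon.
Asn: 2 codons.
Asp: 2 codons.
4 × 4 × 4 × 2 × 1 × 2 × 2 = 512.

512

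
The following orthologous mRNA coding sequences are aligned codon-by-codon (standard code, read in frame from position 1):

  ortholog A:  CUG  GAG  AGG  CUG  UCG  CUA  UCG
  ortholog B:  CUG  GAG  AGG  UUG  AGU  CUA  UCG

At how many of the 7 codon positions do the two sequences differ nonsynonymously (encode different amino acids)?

Codon 1: CUG Leu / CUG Leu — identical.
Codon 2: GAG Glu / GAG Glu — identical.
Codon 3: AGG Arg / AGG Arg — identical.
Codon 4: CUG Leu / UUG Leu — synonymous.
Codon 5: UCG Ser / AGU Ser — synonymous.
Codon 6: CUA Leu / CUA Leu — identical.
Codon 7: UCG Ser / UCG Ser — identical.
Nonsynonymous differences: 0.

0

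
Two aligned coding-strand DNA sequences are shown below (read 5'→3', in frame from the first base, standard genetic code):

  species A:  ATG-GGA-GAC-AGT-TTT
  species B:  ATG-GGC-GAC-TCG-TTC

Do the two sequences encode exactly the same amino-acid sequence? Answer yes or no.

Codon 1: ATG Met / ATG Met — identical.
Codon 2: GGA Gly / GGC Gly — synonymous.
Codon 3: GAC Asp / GAC Asp — identical.
Codon 4: AGT Ser / TCG Ser — synonymous.
Codon 5: TTT Phe / TTC Phe — synonymous.
Nonsynonymous differences: 0 → same protein.

yes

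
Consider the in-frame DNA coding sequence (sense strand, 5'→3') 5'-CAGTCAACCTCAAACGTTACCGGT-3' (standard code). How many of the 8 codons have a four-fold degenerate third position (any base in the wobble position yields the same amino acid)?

6

Codon 1 CAG (Gln): third position 2-fold.
Codon 2 TCA (Ser): third position 4-fold.
Codon 3 ACC (Thr): third position 4-fold.
Codon 4 TCA (Ser): third position 4-fold.
Codon 5 AAC (Asn): third position 2-fold.
Codon 6 GTT (Val): third position 4-fold.
Codon 7 ACC (Thr): third position 4-fold.
Codon 8 GGT (Gly): third position 4-fold.
Four-fold degenerate third positions: 6.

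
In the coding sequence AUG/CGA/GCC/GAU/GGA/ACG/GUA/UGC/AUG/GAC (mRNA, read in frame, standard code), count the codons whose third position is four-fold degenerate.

Codon 1 AUG (Met): third position 1-fold.
Codon 2 CGA (Arg): third position 4-fold.
Codon 3 GCC (Ala): third position 4-fold.
Codon 4 GAU (Asp): third position 2-fold.
Codon 5 GGA (Gly): third position 4-fold.
Codon 6 ACG (Thr): third position 4-fold.
Codon 7 GUA (Val): third position 4-fold.
Codon 8 UGC (Cys): third position 2-fold.
Codon 9 AUG (Met): third position 1-fold.
Codon 10 GAC (Asp): third position 2-fold.
Four-fold degenerate third positions: 5.

5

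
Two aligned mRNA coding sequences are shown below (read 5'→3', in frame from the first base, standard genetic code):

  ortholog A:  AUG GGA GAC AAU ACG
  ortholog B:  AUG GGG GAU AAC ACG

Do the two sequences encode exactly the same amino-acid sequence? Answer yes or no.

yes

Codon 1: AUG Met / AUG Met — identical.
Codon 2: GGA Gly / GGG Gly — synonymous.
Codon 3: GAC Asp / GAU Asp — synonymous.
Codon 4: AAU Asn / AAC Asn — synonymous.
Codon 5: ACG Thr / ACG Thr — identical.
Nonsynonymous differences: 0 → same protein.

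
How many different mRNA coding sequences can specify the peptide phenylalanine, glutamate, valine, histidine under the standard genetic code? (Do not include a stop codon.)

32

Phe: 2 codons.
Glu: 2 codons.
Val: 4 codons.
His: 2 codons.
2 × 2 × 4 × 2 = 32.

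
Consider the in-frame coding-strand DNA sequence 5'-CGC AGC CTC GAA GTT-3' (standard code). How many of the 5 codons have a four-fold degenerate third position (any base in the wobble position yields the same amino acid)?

3

Codon 1 CGC (Arg): third position 4-fold.
Codon 2 AGC (Ser): third position 2-fold.
Codon 3 CTC (Leu): third position 4-fold.
Codon 4 GAA (Glu): third position 2-fold.
Codon 5 GTT (Val): third position 4-fold.
Four-fold degenerate third positions: 3.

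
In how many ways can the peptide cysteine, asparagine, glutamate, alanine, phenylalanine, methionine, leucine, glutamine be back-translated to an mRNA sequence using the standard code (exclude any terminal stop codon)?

Cys: 2 codons.
Asn: 2 codons.
Glu: 2 codons.
Ala: 4 codons.
Phe: 2 codons.
Met: 1 codon.
Leu: 6 codons.
Gln: 2 codons.
2 × 2 × 2 × 4 × 2 × 1 × 6 × 2 = 768.

768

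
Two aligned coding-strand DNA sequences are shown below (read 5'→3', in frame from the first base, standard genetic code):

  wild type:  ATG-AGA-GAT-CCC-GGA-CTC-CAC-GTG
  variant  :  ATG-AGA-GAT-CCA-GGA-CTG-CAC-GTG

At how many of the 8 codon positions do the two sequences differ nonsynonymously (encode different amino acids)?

Codon 1: ATG Met / ATG Met — identical.
Codon 2: AGA Arg / AGA Arg — identical.
Codon 3: GAT Asp / GAT Asp — identical.
Codon 4: CCC Pro / CCA Pro — synonymous.
Codon 5: GGA Gly / GGA Gly — identical.
Codon 6: CTC Leu / CTG Leu — synonymous.
Codon 7: CAC His / CAC His — identical.
Codon 8: GTG Val / GTG Val — identical.
Nonsynonymous differences: 0.

0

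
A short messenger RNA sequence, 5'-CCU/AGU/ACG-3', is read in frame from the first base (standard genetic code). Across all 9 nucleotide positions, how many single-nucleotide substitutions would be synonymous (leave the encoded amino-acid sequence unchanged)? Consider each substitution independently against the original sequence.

7

Codon 1 (CCU, Pro): 3 synonymous substitutions.
Codon 2 (AGU, Ser): 1 synonymous substitution.
Codon 3 (ACG, Thr): 3 synonymous substitutions.
Total: 3 + 1 + 3 = 7.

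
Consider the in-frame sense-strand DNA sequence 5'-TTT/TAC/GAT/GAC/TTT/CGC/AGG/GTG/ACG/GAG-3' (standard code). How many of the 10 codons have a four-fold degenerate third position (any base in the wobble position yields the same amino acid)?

Codon 1 TTT (Phe): third position 2-fold.
Codon 2 TAC (Tyr): third position 2-fold.
Codon 3 GAT (Asp): third position 2-fold.
Codon 4 GAC (Asp): third position 2-fold.
Codon 5 TTT (Phe): third position 2-fold.
Codon 6 CGC (Arg): third position 4-fold.
Codon 7 AGG (Arg): third position 2-fold.
Codon 8 GTG (Val): third position 4-fold.
Codon 9 ACG (Thr): third position 4-fold.
Codon 10 GAG (Glu): third position 2-fold.
Four-fold degenerate third positions: 3.

3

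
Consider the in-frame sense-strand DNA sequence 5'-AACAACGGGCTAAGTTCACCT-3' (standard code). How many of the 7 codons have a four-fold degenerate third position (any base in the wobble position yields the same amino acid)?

Codon 1 AAC (Asn): third position 2-fold.
Codon 2 AAC (Asn): third position 2-fold.
Codon 3 GGG (Gly): third position 4-fold.
Codon 4 CTA (Leu): third position 4-fold.
Codon 5 AGT (Ser): third position 2-fold.
Codon 6 TCA (Ser): third position 4-fold.
Codon 7 CCT (Pro): third position 4-fold.
Four-fold degenerate third positions: 4.

4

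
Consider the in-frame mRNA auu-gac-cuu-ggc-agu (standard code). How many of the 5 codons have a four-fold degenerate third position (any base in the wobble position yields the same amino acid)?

2

Codon 1 AUU (Ile): third position 3-fold.
Codon 2 GAC (Asp): third position 2-fold.
Codon 3 CUU (Leu): third position 4-fold.
Codon 4 GGC (Gly): third position 4-fold.
Codon 5 AGU (Ser): third position 2-fold.
Four-fold degenerate third positions: 2.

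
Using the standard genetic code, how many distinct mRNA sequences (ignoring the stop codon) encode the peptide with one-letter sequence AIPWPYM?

Ala: 4 codons.
Ile: 3 codons.
Pro: 4 codons.
Trp: 1 codon.
Pro: 4 codons.
Tyr: 2 codons.
Met: 1 codon.
4 × 3 × 4 × 1 × 4 × 2 × 1 = 384.

384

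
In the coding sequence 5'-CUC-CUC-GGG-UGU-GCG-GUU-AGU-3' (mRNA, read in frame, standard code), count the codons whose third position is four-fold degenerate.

Codon 1 CUC (Leu): third position 4-fold.
Codon 2 CUC (Leu): third position 4-fold.
Codon 3 GGG (Gly): third position 4-fold.
Codon 4 UGU (Cys): third position 2-fold.
Codon 5 GCG (Ala): third position 4-fold.
Codon 6 GUU (Val): third position 4-fold.
Codon 7 AGU (Ser): third position 2-fold.
Four-fold degenerate third positions: 5.

5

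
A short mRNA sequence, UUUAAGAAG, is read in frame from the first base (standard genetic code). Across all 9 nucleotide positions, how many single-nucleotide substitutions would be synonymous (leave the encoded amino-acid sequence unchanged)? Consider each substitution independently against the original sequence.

Codon 1 (UUU, Phe): 1 synonymous substitution.
Codon 2 (AAG, Lys): 1 synonymous substitution.
Codon 3 (AAG, Lys): 1 synonymous substitution.
Total: 1 + 1 + 1 = 3.

3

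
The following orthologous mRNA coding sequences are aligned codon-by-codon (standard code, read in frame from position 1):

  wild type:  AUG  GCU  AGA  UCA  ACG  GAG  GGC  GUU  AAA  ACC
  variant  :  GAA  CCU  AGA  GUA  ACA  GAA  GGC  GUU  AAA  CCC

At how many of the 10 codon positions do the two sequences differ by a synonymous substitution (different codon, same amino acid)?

Codon 1: AUG Met / GAA Glu — nonsynonymous.
Codon 2: GCU Ala / CCU Pro — nonsynonymous.
Codon 3: AGA Arg / AGA Arg — identical.
Codon 4: UCA Ser / GUA Val — nonsynonymous.
Codon 5: ACG Thr / ACA Thr — synonymous.
Codon 6: GAG Glu / GAA Glu — synonymous.
Codon 7: GGC Gly / GGC Gly — identical.
Codon 8: GUU Val / GUU Val — identical.
Codon 9: AAA Lys / AAA Lys — identical.
Codon 10: ACC Thr / CCC Pro — nonsynonymous.
Synonymous differences: 2.

2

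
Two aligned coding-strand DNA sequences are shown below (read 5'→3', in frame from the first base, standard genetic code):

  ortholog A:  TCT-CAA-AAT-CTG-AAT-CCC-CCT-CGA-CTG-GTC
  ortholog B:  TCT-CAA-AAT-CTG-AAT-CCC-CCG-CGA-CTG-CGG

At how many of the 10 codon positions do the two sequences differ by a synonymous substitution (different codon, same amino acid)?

Codon 1: TCT Ser / TCT Ser — identical.
Codon 2: CAA Gln / CAA Gln — identical.
Codon 3: AAT Asn / AAT Asn — identical.
Codon 4: CTG Leu / CTG Leu — identical.
Codon 5: AAT Asn / AAT Asn — identical.
Codon 6: CCC Pro / CCC Pro — identical.
Codon 7: CCT Pro / CCG Pro — synonymous.
Codon 8: CGA Arg / CGA Arg — identical.
Codon 9: CTG Leu / CTG Leu — identical.
Codon 10: GTC Val / CGG Arg — nonsynonymous.
Synonymous differences: 1.

1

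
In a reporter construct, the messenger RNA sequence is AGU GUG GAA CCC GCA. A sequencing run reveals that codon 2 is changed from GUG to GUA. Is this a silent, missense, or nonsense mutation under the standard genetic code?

silent

Position 6 falls in codon 2: GUG → Val.
After the substitution the codon is GUA → Val.
Both encode Val, so the change is synonymous.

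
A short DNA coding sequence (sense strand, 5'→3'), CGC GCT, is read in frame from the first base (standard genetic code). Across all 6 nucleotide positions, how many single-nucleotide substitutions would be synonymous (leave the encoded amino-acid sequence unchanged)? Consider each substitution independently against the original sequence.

Codon 1 (CGC, Arg): 3 synonymous substitutions.
Codon 2 (GCT, Ala): 3 synonymous substitutions.
Total: 3 + 3 = 6.

6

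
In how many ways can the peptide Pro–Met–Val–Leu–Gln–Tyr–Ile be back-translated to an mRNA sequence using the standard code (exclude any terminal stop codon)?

Pro: 4 codons.
Met: 1 codon.
Val: 4 codons.
Leu: 6 codons.
Gln: 2 codons.
Tyr: 2 codons.
Ile: 3 codons.
4 × 1 × 4 × 6 × 2 × 2 × 3 = 1152.

1152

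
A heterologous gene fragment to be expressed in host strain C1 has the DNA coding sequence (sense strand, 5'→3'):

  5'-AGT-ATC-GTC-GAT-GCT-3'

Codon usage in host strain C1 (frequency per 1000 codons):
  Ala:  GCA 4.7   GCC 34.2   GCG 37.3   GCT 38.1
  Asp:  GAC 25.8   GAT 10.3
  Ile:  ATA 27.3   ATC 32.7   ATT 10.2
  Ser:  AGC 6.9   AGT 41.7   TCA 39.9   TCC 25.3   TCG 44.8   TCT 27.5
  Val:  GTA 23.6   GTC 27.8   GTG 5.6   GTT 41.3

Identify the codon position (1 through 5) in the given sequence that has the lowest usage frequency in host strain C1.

4

Codon 1 AGT (Ser): 41.7 per 1000.
Codon 2 ATC (Ile): 32.7 per 1000.
Codon 3 GTC (Val): 27.8 per 1000.
Codon 4 GAT (Asp): 10.3 per 1000.
Codon 5 GCT (Ala): 38.1 per 1000.
Lowest frequency is 10.3 at codon 4.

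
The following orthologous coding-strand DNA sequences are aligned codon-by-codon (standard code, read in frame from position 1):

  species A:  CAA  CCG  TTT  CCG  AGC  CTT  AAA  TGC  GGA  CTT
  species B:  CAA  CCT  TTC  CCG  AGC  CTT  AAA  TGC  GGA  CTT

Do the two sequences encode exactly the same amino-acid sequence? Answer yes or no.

Codon 1: CAA Gln / CAA Gln — identical.
Codon 2: CCG Pro / CCT Pro — synonymous.
Codon 3: TTT Phe / TTC Phe — synonymous.
Codon 4: CCG Pro / CCG Pro — identical.
Codon 5: AGC Ser / AGC Ser — identical.
Codon 6: CTT Leu / CTT Leu — identical.
Codon 7: AAA Lys / AAA Lys — identical.
Codon 8: TGC Cys / TGC Cys — identical.
Codon 9: GGA Gly / GGA Gly — identical.
Codon 10: CTT Leu / CTT Leu — identical.
Nonsynonymous differences: 0 → same protein.

yes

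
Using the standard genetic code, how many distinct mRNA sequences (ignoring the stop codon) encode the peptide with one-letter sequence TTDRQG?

Thr: 4 codons.
Thr: 4 codons.
Asp: 2 codons.
Arg: 6 codons.
Gln: 2 codons.
Gly: 4 codons.
4 × 4 × 2 × 6 × 2 × 4 = 1536.

1536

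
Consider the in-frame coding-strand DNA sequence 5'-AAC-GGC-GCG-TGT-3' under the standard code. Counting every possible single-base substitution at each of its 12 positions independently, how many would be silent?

8

Codon 1 (AAC, Asn): 1 synonymous substitution.
Codon 2 (GGC, Gly): 3 synonymous substitutions.
Codon 3 (GCG, Ala): 3 synonymous substitutions.
Codon 4 (TGT, Cys): 1 synonymous substitution.
Total: 1 + 3 + 3 + 1 = 8.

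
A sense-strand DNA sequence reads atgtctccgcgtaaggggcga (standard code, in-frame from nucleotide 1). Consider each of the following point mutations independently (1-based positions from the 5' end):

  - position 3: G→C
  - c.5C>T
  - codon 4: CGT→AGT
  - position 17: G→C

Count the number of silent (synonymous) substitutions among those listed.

Codon 1: ATG (Met) → ATC (Ile) — missense.
Codon 2: TCT (Ser) → TTT (Phe) — missense.
Codon 4: CGT (Arg) → AGT (Ser) — missense.
Codon 6: GGG (Gly) → GCG (Ala) — missense.
Synonymous: 0 of 4.

0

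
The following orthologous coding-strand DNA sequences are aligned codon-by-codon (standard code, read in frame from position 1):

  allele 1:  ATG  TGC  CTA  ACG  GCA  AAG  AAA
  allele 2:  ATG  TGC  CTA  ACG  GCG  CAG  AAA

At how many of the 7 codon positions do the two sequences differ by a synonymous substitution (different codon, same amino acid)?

1

Codon 1: ATG Met / ATG Met — identical.
Codon 2: TGC Cys / TGC Cys — identical.
Codon 3: CTA Leu / CTA Leu — identical.
Codon 4: ACG Thr / ACG Thr — identical.
Codon 5: GCA Ala / GCG Ala — synonymous.
Codon 6: AAG Lys / CAG Gln — nonsynonymous.
Codon 7: AAA Lys / AAA Lys — identical.
Synonymous differences: 1.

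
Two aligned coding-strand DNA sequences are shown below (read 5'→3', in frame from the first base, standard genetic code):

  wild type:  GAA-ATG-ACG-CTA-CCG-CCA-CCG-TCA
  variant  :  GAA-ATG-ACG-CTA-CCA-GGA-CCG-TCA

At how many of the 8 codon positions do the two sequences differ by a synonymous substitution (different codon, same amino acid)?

1

Codon 1: GAA Glu / GAA Glu — identical.
Codon 2: ATG Met / ATG Met — identical.
Codon 3: ACG Thr / ACG Thr — identical.
Codon 4: CTA Leu / CTA Leu — identical.
Codon 5: CCG Pro / CCA Pro — synonymous.
Codon 6: CCA Pro / GGA Gly — nonsynonymous.
Codon 7: CCG Pro / CCG Pro — identical.
Codon 8: TCA Ser / TCA Ser — identical.
Synonymous differences: 1.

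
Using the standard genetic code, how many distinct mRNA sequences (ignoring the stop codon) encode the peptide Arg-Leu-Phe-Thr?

288

Arg: 6 codons.
Leu: 6 codons.
Phe: 2 codons.
Thr: 4 codons.
6 × 6 × 2 × 4 = 288.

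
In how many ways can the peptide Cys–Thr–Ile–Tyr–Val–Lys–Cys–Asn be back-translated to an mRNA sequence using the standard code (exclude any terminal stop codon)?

1536

Cys: 2 codons.
Thr: 4 codons.
Ile: 3 codons.
Tyr: 2 codons.
Val: 4 codons.
Lys: 2 codons.
Cys: 2 codons.
Asn: 2 codons.
2 × 4 × 3 × 2 × 4 × 2 × 2 × 2 = 1536.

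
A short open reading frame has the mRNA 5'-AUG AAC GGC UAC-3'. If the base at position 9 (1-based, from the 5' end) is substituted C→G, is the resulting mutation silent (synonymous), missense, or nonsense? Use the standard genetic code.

silent

Position 9 falls in codon 3: GGC → Gly.
After the substitution the codon is GGG → Gly.
Both encode Gly, so the change is synonymous.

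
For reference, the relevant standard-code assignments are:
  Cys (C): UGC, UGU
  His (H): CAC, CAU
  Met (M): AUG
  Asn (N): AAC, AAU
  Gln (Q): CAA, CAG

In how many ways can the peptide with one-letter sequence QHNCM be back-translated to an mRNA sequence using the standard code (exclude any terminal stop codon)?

16

Gln: 2 codons.
His: 2 codons.
Asn: 2 codons.
Cys: 2 codons.
Met: 1 codon.
2 × 2 × 2 × 2 × 1 = 16.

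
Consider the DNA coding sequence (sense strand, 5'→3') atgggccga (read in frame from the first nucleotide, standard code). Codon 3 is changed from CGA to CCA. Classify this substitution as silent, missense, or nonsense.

missense

Position 8 falls in codon 3: CGA → Arg.
After the substitution the codon is CCA → Pro.
Arg ≠ Pro, so this is a missense mutation.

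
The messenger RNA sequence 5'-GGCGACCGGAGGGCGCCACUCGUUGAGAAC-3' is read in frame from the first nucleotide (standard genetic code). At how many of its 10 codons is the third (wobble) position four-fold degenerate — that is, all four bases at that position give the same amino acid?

Codon 1 GGC (Gly): third position 4-fold.
Codon 2 GAC (Asp): third position 2-fold.
Codon 3 CGG (Arg): third position 4-fold.
Codon 4 AGG (Arg): third position 2-fold.
Codon 5 GCG (Ala): third position 4-fold.
Codon 6 CCA (Pro): third position 4-fold.
Codon 7 CUC (Leu): third position 4-fold.
Codon 8 GUU (Val): third position 4-fold.
Codon 9 GAG (Glu): third position 2-fold.
Codon 10 AAC (Asn): third position 2-fold.
Four-fold degenerate third positions: 6.

6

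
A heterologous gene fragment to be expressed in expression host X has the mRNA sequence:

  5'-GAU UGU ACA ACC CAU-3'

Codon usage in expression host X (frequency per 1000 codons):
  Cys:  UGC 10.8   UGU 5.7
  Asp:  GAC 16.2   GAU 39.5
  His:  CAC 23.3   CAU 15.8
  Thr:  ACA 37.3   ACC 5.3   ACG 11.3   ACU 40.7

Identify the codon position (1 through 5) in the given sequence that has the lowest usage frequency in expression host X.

4

Codon 1 GAU (Asp): 39.5 per 1000.
Codon 2 UGU (Cys): 5.7 per 1000.
Codon 3 ACA (Thr): 37.3 per 1000.
Codon 4 ACC (Thr): 5.3 per 1000.
Codon 5 CAU (His): 15.8 per 1000.
Lowest frequency is 5.3 at codon 4.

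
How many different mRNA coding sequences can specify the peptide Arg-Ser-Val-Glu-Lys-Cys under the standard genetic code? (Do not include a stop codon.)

Arg: 6 codons.
Ser: 6 codons.
Val: 4 codons.
Glu: 2 codons.
Lys: 2 codons.
Cys: 2 codons.
6 × 6 × 4 × 2 × 2 × 2 = 1152.

1152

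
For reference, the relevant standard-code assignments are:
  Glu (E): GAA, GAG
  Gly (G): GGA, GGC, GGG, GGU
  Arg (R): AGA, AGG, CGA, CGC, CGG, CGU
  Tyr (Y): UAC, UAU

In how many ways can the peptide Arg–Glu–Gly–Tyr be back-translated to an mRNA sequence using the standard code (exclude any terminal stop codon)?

96

Arg: 6 codons.
Glu: 2 codons.
Gly: 4 codons.
Tyr: 2 codons.
6 × 2 × 4 × 2 = 96.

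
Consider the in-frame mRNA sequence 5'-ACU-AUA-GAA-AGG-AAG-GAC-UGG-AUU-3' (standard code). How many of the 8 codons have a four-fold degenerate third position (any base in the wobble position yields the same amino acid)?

Codon 1 ACU (Thr): third position 4-fold.
Codon 2 AUA (Ile): third position 3-fold.
Codon 3 GAA (Glu): third position 2-fold.
Codon 4 AGG (Arg): third position 2-fold.
Codon 5 AAG (Lys): third position 2-fold.
Codon 6 GAC (Asp): third position 2-fold.
Codon 7 UGG (Trp): third position 1-fold.
Codon 8 AUU (Ile): third position 3-fold.
Four-fold degenerate third positions: 1.

1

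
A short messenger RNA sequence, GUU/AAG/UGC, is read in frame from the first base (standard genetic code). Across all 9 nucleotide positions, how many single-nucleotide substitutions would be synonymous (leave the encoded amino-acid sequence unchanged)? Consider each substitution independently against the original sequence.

Codon 1 (GUU, Val): 3 synonymous substitutions.
Codon 2 (AAG, Lys): 1 synonymous substitution.
Codon 3 (UGC, Cys): 1 synonymous substitution.
Total: 3 + 1 + 1 = 5.

5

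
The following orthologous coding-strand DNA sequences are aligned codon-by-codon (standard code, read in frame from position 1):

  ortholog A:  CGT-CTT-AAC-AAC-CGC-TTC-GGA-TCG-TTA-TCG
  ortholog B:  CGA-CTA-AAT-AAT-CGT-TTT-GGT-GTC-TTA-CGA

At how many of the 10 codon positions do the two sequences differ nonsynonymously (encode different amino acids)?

2

Codon 1: CGT Arg / CGA Arg — synonymous.
Codon 2: CTT Leu / CTA Leu — synonymous.
Codon 3: AAC Asn / AAT Asn — synonymous.
Codon 4: AAC Asn / AAT Asn — synonymous.
Codon 5: CGC Arg / CGT Arg — synonymous.
Codon 6: TTC Phe / TTT Phe — synonymous.
Codon 7: GGA Gly / GGT Gly — synonymous.
Codon 8: TCG Ser / GTC Val — nonsynonymous.
Codon 9: TTA Leu / TTA Leu — identical.
Codon 10: TCG Ser / CGA Arg — nonsynonymous.
Nonsynonymous differences: 2.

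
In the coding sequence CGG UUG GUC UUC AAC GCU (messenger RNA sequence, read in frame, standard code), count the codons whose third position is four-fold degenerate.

3

Codon 1 CGG (Arg): third position 4-fold.
Codon 2 UUG (Leu): third position 2-fold.
Codon 3 GUC (Val): third position 4-fold.
Codon 4 UUC (Phe): third position 2-fold.
Codon 5 AAC (Asn): third position 2-fold.
Codon 6 GCU (Ala): third position 4-fold.
Four-fold degenerate third positions: 3.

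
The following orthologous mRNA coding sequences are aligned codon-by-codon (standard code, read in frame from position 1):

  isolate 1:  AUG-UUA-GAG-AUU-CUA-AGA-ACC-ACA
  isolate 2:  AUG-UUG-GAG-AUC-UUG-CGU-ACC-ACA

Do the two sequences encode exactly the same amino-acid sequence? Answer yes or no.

yes

Codon 1: AUG Met / AUG Met — identical.
Codon 2: UUA Leu / UUG Leu — synonymous.
Codon 3: GAG Glu / GAG Glu — identical.
Codon 4: AUU Ile / AUC Ile — synonymous.
Codon 5: CUA Leu / UUG Leu — synonymous.
Codon 6: AGA Arg / CGU Arg — synonymous.
Codon 7: ACC Thr / ACC Thr — identical.
Codon 8: ACA Thr / ACA Thr — identical.
Nonsynonymous differences: 0 → same protein.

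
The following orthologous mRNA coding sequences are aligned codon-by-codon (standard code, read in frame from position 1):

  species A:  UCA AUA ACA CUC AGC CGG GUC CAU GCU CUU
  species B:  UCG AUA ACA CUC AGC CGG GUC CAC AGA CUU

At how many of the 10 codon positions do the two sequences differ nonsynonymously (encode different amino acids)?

1

Codon 1: UCA Ser / UCG Ser — synonymous.
Codon 2: AUA Ile / AUA Ile — identical.
Codon 3: ACA Thr / ACA Thr — identical.
Codon 4: CUC Leu / CUC Leu — identical.
Codon 5: AGC Ser / AGC Ser — identical.
Codon 6: CGG Arg / CGG Arg — identical.
Codon 7: GUC Val / GUC Val — identical.
Codon 8: CAU His / CAC His — synonymous.
Codon 9: GCU Ala / AGA Arg — nonsynonymous.
Codon 10: CUU Leu / CUU Leu — identical.
Nonsynonymous differences: 1.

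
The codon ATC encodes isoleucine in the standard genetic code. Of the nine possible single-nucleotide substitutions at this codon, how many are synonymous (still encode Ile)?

Position 1: none → 0 synonymous.
Position 2: none → 0 synonymous.
Position 3: ATT, ATA → 2 synonymous.
Total: 0 + 0 + 2 = 2.

2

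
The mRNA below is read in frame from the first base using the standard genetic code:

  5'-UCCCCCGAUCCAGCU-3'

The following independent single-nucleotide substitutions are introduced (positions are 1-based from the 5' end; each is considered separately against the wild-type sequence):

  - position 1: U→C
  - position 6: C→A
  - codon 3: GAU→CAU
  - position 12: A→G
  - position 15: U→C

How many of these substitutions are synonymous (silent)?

Codon 1: UCC (Ser) → CCC (Pro) — missense.
Codon 2: CCC (Pro) → CCA (Pro) — synonymous.
Codon 3: GAU (Asp) → CAU (His) — missense.
Codon 4: CCA (Pro) → CCG (Pro) — synonymous.
Codon 5: GCU (Ala) → GCC (Ala) — synonymous.
Synonymous: 3 of 5.

3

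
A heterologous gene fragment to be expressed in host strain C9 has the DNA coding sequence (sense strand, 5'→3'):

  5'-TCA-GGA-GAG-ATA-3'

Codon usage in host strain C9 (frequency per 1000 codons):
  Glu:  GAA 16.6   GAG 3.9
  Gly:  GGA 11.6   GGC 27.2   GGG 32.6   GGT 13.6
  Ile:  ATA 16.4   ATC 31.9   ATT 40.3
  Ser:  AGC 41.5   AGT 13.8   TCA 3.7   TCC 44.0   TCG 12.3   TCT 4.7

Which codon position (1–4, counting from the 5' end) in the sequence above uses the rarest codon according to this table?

1

Codon 1 TCA (Ser): 3.7 per 1000.
Codon 2 GGA (Gly): 11.6 per 1000.
Codon 3 GAG (Glu): 3.9 per 1000.
Codon 4 ATA (Ile): 16.4 per 1000.
Lowest frequency is 3.7 at codon 1.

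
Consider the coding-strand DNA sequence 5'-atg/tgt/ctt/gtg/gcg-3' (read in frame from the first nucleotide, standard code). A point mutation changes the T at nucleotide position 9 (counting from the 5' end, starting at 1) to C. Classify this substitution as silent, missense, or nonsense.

Position 9 falls in codon 3: CTT → Leu.
After the substitution the codon is CTC → Leu.
Both encode Leu, so the change is synonymous.

silent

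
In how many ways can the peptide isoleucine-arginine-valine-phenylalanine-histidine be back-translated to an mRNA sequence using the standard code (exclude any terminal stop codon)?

Ile: 3 codons.
Arg: 6 codons.
Val: 4 codons.
Phe: 2 codons.
His: 2 codons.
3 × 6 × 4 × 2 × 2 = 288.

288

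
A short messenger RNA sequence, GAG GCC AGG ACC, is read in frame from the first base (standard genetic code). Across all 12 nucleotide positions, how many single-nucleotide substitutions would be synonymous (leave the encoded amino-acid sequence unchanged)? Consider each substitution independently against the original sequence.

Codon 1 (GAG, Glu): 1 synonymous substitution.
Codon 2 (GCC, Ala): 3 synonymous substitutions.
Codon 3 (AGG, Arg): 2 synonymous substitutions.
Codon 4 (ACC, Thr): 3 synonymous substitutions.
Total: 1 + 3 + 2 + 3 = 9.

9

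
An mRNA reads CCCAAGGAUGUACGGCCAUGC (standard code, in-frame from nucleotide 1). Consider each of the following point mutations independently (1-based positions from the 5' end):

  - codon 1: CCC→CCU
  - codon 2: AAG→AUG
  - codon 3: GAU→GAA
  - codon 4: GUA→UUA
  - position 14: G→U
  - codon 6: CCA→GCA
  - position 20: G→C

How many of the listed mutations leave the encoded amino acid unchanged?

1

Codon 1: CCC (Pro) → CCU (Pro) — synonymous.
Codon 2: AAG (Lys) → AUG (Met) — missense.
Codon 3: GAU (Asp) → GAA (Glu) — missense.
Codon 4: GUA (Val) → UUA (Leu) — missense.
Codon 5: CGG (Arg) → CUG (Leu) — missense.
Codon 6: CCA (Pro) → GCA (Ala) — missense.
Codon 7: UGC (Cys) → UCC (Ser) — missense.
Synonymous: 1 of 7.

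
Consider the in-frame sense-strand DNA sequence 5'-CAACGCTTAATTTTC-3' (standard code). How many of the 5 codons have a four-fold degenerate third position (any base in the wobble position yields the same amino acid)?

Codon 1 CAA (Gln): third position 2-fold.
Codon 2 CGC (Arg): third position 4-fold.
Codon 3 TTA (Leu): third position 2-fold.
Codon 4 ATT (Ile): third position 3-fold.
Codon 5 TTC (Phe): third position 2-fold.
Four-fold degenerate third positions: 1.

1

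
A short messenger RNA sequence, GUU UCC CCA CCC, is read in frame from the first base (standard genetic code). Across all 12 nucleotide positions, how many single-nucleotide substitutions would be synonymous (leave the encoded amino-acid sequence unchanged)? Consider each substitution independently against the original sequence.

Codon 1 (GUU, Val): 3 synonymous substitutions.
Codon 2 (UCC, Ser): 3 synonymous substitutions.
Codon 3 (CCA, Pro): 3 synonymous substitutions.
Codon 4 (CCC, Pro): 3 synonymous substitutions.
Total: 3 + 3 + 3 + 3 = 12.

12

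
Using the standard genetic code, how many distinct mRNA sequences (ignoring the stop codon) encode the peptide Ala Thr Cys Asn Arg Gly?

Ala: 4 codons.
Thr: 4 codons.
Cys: 2 codons.
Asn: 2 codons.
Arg: 6 codons.
Gly: 4 codons.
4 × 4 × 2 × 2 × 6 × 4 = 1536.

1536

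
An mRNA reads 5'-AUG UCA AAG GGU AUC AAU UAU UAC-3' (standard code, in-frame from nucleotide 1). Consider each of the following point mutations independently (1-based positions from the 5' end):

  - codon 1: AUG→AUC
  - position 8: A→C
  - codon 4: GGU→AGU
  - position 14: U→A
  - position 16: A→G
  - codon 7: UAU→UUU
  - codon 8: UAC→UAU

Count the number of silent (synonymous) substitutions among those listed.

Codon 1: AUG (Met) → AUC (Ile) — missense.
Codon 3: AAG (Lys) → ACG (Thr) — missense.
Codon 4: GGU (Gly) → AGU (Ser) — missense.
Codon 5: AUC (Ile) → AAC (Asn) — missense.
Codon 6: AAU (Asn) → GAU (Asp) — missense.
Codon 7: UAU (Tyr) → UUU (Phe) — missense.
Codon 8: UAC (Tyr) → UAU (Tyr) — synonymous.
Synonymous: 1 of 7.

1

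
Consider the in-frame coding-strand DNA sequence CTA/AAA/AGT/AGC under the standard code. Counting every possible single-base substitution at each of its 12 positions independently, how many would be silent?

Codon 1 (CTA, Leu): 4 synonymous substitutions.
Codon 2 (AAA, Lys): 1 synonymous substitution.
Codon 3 (AGT, Ser): 1 synonymous substitution.
Codon 4 (AGC, Ser): 1 synonymous substitution.
Total: 4 + 1 + 1 + 1 = 7.

7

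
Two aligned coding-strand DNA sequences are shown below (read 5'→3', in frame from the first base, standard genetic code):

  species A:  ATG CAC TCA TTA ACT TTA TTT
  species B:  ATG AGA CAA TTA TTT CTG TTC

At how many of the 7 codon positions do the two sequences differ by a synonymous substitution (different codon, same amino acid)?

Codon 1: ATG Met / ATG Met — identical.
Codon 2: CAC His / AGA Arg — nonsynonymous.
Codon 3: TCA Ser / CAA Gln — nonsynonymous.
Codon 4: TTA Leu / TTA Leu — identical.
Codon 5: ACT Thr / TTT Phe — nonsynonymous.
Codon 6: TTA Leu / CTG Leu — synonymous.
Codon 7: TTT Phe / TTC Phe — synonymous.
Synonymous differences: 2.

2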